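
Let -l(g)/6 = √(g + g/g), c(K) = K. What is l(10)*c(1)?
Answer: -6*√11 ≈ -19.900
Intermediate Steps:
l(g) = -6*√(1 + g) (l(g) = -6*√(g + g/g) = -6*√(g + 1) = -6*√(1 + g))
l(10)*c(1) = -6*√(1 + 10)*1 = -6*√11*1 = -6*√11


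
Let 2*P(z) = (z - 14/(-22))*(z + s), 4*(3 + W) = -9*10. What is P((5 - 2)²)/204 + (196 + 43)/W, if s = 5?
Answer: -10145/1122 ≈ -9.0419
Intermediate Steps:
W = -51/2 (W = -3 + (-9*10)/4 = -3 + (¼)*(-90) = -3 - 45/2 = -51/2 ≈ -25.500)
P(z) = (5 + z)*(7/11 + z)/2 (P(z) = ((z - 14/(-22))*(z + 5))/2 = ((z - 14*(-1/22))*(5 + z))/2 = ((z + 7/11)*(5 + z))/2 = ((7/11 + z)*(5 + z))/2 = ((5 + z)*(7/11 + z))/2 = (5 + z)*(7/11 + z)/2)
P((5 - 2)²)/204 + (196 + 43)/W = (35/22 + ((5 - 2)²)²/2 + 31*(5 - 2)²/11)/204 + (196 + 43)/(-51/2) = (35/22 + (3²)²/2 + (31/11)*3²)*(1/204) + 239*(-2/51) = (35/22 + (½)*9² + (31/11)*9)*(1/204) - 478/51 = (35/22 + (½)*81 + 279/11)*(1/204) - 478/51 = (35/22 + 81/2 + 279/11)*(1/204) - 478/51 = (742/11)*(1/204) - 478/51 = 371/1122 - 478/51 = -10145/1122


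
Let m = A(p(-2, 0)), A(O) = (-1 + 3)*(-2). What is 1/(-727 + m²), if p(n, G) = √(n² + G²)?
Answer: -1/711 ≈ -0.0014065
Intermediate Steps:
p(n, G) = √(G² + n²)
A(O) = -4 (A(O) = 2*(-2) = -4)
m = -4
1/(-727 + m²) = 1/(-727 + (-4)²) = 1/(-727 + 16) = 1/(-711) = -1/711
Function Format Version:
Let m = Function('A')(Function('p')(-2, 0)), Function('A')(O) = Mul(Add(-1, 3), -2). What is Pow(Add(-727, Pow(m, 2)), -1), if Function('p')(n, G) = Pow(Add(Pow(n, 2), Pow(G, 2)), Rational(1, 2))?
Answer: Rational(-1, 711) ≈ -0.0014065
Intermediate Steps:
Function('p')(n, G) = Pow(Add(Pow(G, 2), Pow(n, 2)), Rational(1, 2))
Function('A')(O) = -4 (Function('A')(O) = Mul(2, -2) = -4)
m = -4
Pow(Add(-727, Pow(m, 2)), -1) = Pow(Add(-727, Pow(-4, 2)), -1) = Pow(Add(-727, 16), -1) = Pow(-711, -1) = Rational(-1, 711)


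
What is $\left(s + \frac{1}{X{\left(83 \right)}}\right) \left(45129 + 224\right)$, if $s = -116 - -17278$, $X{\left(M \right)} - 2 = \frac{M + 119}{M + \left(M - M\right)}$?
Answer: $\frac{286435896747}{368} \approx 7.7836 \cdot 10^{8}$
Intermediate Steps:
$X{\left(M \right)} = 2 + \frac{119 + M}{M}$ ($X{\left(M \right)} = 2 + \frac{M + 119}{M + \left(M - M\right)} = 2 + \frac{119 + M}{M + 0} = 2 + \frac{119 + M}{M}$)
$s = 17162$ ($s = -116 + 17278 = 17162$)
$\left(s + \frac{1}{X{\left(83 \right)}}\right) \left(45129 + 224\right) = \left(17162 + \frac{1}{3 + \frac{119}{83}}\right) \left(45129 + 224\right) = \left(17162 + \frac{1}{3 + 119 \cdot \frac{1}{83}}\right) 45353 = \left(17162 + \frac{1}{3 + \frac{119}{83}}\right) 45353 = \left(17162 + \frac{1}{\frac{368}{83}}\right) 45353 = \left(17162 + \frac{83}{368}\right) 45353 = \frac{6315699}{368} \cdot 45353 = \frac{286435896747}{368}$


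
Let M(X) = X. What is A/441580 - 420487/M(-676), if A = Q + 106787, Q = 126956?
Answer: 11614791233/18656755 ≈ 622.55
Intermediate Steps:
A = 233743 (A = 126956 + 106787 = 233743)
A/441580 - 420487/M(-676) = 233743/441580 - 420487/(-676) = 233743*(1/441580) - 420487*(-1/676) = 233743/441580 + 420487/676 = 11614791233/18656755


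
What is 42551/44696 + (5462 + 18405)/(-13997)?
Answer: -471173085/625609912 ≈ -0.75314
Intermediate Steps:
42551/44696 + (5462 + 18405)/(-13997) = 42551*(1/44696) + 23867*(-1/13997) = 42551/44696 - 23867/13997 = -471173085/625609912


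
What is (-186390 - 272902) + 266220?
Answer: -193072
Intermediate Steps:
(-186390 - 272902) + 266220 = -459292 + 266220 = -193072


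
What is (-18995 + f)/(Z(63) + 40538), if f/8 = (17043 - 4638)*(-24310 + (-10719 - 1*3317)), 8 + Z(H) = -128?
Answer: -3805476035/40402 ≈ -94190.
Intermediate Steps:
Z(H) = -136 (Z(H) = -8 - 128 = -136)
f = -3805457040 (f = 8*((17043 - 4638)*(-24310 + (-10719 - 1*3317))) = 8*(12405*(-24310 + (-10719 - 3317))) = 8*(12405*(-24310 - 14036)) = 8*(12405*(-38346)) = 8*(-475682130) = -3805457040)
(-18995 + f)/(Z(63) + 40538) = (-18995 - 3805457040)/(-136 + 40538) = -3805476035/40402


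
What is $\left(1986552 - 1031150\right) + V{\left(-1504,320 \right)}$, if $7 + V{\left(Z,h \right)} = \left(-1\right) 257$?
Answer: $955138$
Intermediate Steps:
$V{\left(Z,h \right)} = -264$ ($V{\left(Z,h \right)} = -7 - 257 = -264$)
$\left(1986552 - 1031150\right) + V{\left(-1504,320 \right)} = \left(1986552 - 1031150\right) - 264 = 955402 - 264 = 955138$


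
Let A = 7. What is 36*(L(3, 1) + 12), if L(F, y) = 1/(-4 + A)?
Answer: 444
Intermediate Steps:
L(F, y) = 1/3 (L(F, y) = 1/(-4 + 7) = 1/3)
36*(L(3, 1) + 12) = 36*(1/3 + 12) = 36*(37/3) = 444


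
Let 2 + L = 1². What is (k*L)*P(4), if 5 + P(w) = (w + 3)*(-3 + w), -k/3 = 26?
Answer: 156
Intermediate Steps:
k = -78 (k = -3*26 = -78)
P(w) = -5 + (-3 + w)*(3 + w) (P(w) = -5 + (w + 3)*(-3 + w) = -5 + (3 + w)*(-3 + w) = -5 + (-3 + w)*(3 + w))
L = -1 (L = -2 + 1² = -2 + 1 = -1)
(k*L)*P(4) = (-78*(-1))*(-14 + 4²) = 78*(-14 + 16) = 78*2 = 156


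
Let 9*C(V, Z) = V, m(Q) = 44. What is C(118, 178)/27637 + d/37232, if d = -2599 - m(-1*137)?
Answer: -653007943/9260827056 ≈ -0.070513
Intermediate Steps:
C(V, Z) = V/9
d = -2643 (d = -2599 - 1*44 = -2599 - 44 = -2643)
C(118, 178)/27637 + d/37232 = ((⅑)*118)/27637 - 2643/37232 = (118/9)*(1/27637) - 2643*1/37232 = 118/248733 - 2643/37232 = -653007943/9260827056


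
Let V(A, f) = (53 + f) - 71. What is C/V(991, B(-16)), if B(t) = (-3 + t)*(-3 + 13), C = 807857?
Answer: -807857/208 ≈ -3883.9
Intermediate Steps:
B(t) = -30 + 10*t (B(t) = (-3 + t)*10 = -30 + 10*t)
V(A, f) = -18 + f
C/V(991, B(-16)) = 807857/(-18 + (-30 + 10*(-16))) = 807857/(-18 + (-30 - 160)) = 807857/(-18 - 190) = 807857/(-208) = 807857*(-1/208) = -807857/208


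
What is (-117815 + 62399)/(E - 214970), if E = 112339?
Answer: 55416/102631 ≈ 0.53995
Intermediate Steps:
(-117815 + 62399)/(E - 214970) = (-117815 + 62399)/(112339 - 214970) = -55416/(-102631) = -55416*(-1/102631) = 55416/102631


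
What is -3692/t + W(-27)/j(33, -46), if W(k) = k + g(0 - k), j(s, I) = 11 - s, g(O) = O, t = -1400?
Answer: 923/350 ≈ 2.6371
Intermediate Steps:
W(k) = 0 (W(k) = k + (0 - k) = k - k = 0)
-3692/t + W(-27)/j(33, -46) = -3692/(-1400) + 0/(11 - 1*33) = -3692*(-1/1400) + 0/(11 - 33) = 923/350 + 0/(-22) = 923/350 + 0*(-1/22) = 923/350 + 0 = 923/350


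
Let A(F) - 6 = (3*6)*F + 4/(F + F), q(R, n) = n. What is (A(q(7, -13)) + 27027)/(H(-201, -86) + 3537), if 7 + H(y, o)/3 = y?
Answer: 348385/37869 ≈ 9.1997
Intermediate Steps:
H(y, o) = -21 + 3*y
A(F) = 6 + 2/F + 18*F (A(F) = 6 + ((3*6)*F + 4/(F + F)) = 6 + (18*F + 4/(2*F)) = 6 + (18*F + (1/(2*F))*4) = 6 + (18*F + 2/F) = 6 + (2/F + 18*F) = 6 + 2/F + 18*F)
(A(q(7, -13)) + 27027)/(H(-201, -86) + 3537) = ((6 + 2/(-13) + 18*(-13)) + 27027)/((-21 + 3*(-201)) + 3537) = ((6 + 2*(-1/13) - 234) + 27027)/((-21 - 603) + 3537) = ((6 - 2/13 - 234) + 27027)/(-624 + 3537) = (-2966/13 + 27027)/2913 = (348385/13)*(1/2913) = 348385/37869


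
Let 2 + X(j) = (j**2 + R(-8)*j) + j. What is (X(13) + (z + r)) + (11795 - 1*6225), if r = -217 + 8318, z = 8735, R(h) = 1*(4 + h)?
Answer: 22534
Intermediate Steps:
R(h) = 4 + h
r = 8101
X(j) = -2 + j**2 - 3*j (X(j) = -2 + ((j**2 + (4 - 8)*j) + j) = -2 + ((j**2 - 4*j) + j) = -2 + (j**2 - 3*j) = -2 + j**2 - 3*j)
(X(13) + (z + r)) + (11795 - 1*6225) = ((-2 + 13**2 - 3*13) + (8735 + 8101)) + (11795 - 1*6225) = ((-2 + 169 - 39) + 16836) + (11795 - 6225) = (128 + 16836) + 5570 = 16964 + 5570 = 22534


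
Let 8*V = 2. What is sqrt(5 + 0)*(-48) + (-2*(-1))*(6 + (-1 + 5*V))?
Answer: 25/2 - 48*sqrt(5) ≈ -94.831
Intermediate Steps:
V = 1/4 (V = (1/8)*2 = 1/4 ≈ 0.25000)
sqrt(5 + 0)*(-48) + (-2*(-1))*(6 + (-1 + 5*V)) = sqrt(5 + 0)*(-48) + (-2*(-1))*(6 + (-1 + 5*(1/4))) = sqrt(5)*(-48) + 2*(6 + (-1 + 5/4)) = -48*sqrt(5) + 2*(6 + 1/4) = -48*sqrt(5) + 2*(25/4) = -48*sqrt(5) + 25/2 = 25/2 - 48*sqrt(5)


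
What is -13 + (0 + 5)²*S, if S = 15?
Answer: 362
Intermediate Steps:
-13 + (0 + 5)²*S = -13 + (0 + 5)²*15 = -13 + 5²*15 = -13 + 25*15 = -13 + 375 = 362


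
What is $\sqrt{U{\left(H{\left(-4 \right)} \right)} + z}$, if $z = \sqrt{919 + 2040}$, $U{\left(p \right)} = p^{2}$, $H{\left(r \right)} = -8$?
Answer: $\sqrt{64 + \sqrt{2959}} \approx 10.881$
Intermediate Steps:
$z = \sqrt{2959} \approx 54.397$
$\sqrt{U{\left(H{\left(-4 \right)} \right)} + z} = \sqrt{\left(-8\right)^{2} + \sqrt{2959}} = \sqrt{64 + \sqrt{2959}}$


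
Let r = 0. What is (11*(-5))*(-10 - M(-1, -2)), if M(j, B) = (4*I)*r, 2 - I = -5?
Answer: 550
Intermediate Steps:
I = 7 (I = 2 - 1*(-5) = 2 + 5 = 7)
M(j, B) = 0 (M(j, B) = (4*7)*0 = 28*0 = 0)
(11*(-5))*(-10 - M(-1, -2)) = (11*(-5))*(-10 - 1*0) = -55*(-10 + 0) = -55*(-10) = 550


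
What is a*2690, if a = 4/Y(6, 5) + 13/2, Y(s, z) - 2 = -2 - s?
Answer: 47075/3 ≈ 15692.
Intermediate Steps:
Y(s, z) = -s (Y(s, z) = 2 + (-2 - s) = -s)
a = 35/6 (a = 4/((-1*6)) + 13/2 = 4/(-6) + 13*(½) = 4*(-⅙) + 13/2 = -⅔ + 13/2 = 35/6 ≈ 5.8333)
a*2690 = (35/6)*2690 = 47075/3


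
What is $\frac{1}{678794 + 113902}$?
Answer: $\frac{1}{792696} \approx 1.2615 \cdot 10^{-6}$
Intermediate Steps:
$\frac{1}{678794 + 113902} = \frac{1}{792696}$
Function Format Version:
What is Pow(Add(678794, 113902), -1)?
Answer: Rational(1, 792696) ≈ 1.2615e-6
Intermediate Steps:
Pow(Add(678794, 113902), -1) = Pow(792696, -1) = Rational(1, 792696)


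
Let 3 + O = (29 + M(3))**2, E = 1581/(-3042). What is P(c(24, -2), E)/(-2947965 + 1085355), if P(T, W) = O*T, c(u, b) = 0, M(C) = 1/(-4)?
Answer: 0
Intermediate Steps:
M(C) = -1/4
E = -527/1014 (E = 1581*(-1/3042) = -527/1014 ≈ -0.51972)
O = 13177/16 (O = -3 + (29 - 1/4)**2 = -3 + (115/4)**2 = -3 + 13225/16 = 13177/16 ≈ 823.56)
P(T, W) = 13177*T/16
P(c(24, -2), E)/(-2947965 + 1085355) = ((13177/16)*0)/(-2947965 + 1085355) = 0/(-1862610) = 0*(-1/1862610) = 0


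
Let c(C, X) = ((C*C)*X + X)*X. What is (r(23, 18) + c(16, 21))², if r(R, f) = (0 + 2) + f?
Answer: 12849809449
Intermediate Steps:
r(R, f) = 2 + f
c(C, X) = X*(X + X*C²) (c(C, X) = (C²*X + X)*X = (X*C² + X)*X = (X + X*C²)*X = X*(X + X*C²))
(r(23, 18) + c(16, 21))² = ((2 + 18) + 21²*(1 + 16²))² = (20 + 441*(1 + 256))² = (20 + 441*257)² = (20 + 113337)² = 113357² = 12849809449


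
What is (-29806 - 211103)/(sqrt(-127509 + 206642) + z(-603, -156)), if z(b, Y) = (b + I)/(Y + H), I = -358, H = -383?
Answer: 124785802911/22988874772 - 69989123589*sqrt(79133)/22988874772 ≈ -851.00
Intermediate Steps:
z(b, Y) = (-358 + b)/(-383 + Y) (z(b, Y) = (b - 358)/(Y - 383) = (-358 + b)/(-383 + Y))
(-29806 - 211103)/(sqrt(-127509 + 206642) + z(-603, -156)) = (-29806 - 211103)/(sqrt(-127509 + 206642) + (-358 - 603)/(-383 - 156)) = -240909/(sqrt(79133) - 961/(-539)) = -240909/(sqrt(79133) - 1/539*(-961)) = -240909/(sqrt(79133) + 961/539) = -240909/(961/539 + sqrt(79133))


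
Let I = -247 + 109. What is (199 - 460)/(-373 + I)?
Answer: 261/511 ≈ 0.51076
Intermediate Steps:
I = -138
(199 - 460)/(-373 + I) = (199 - 460)/(-373 - 138) = -261/(-511) = -261*(-1/511) = 261/511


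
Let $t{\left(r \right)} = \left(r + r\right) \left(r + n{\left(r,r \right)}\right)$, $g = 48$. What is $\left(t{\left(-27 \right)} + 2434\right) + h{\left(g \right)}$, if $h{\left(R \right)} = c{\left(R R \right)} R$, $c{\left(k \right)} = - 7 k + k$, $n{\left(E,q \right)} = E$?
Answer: $-658202$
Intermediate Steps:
$c{\left(k \right)} = - 6 k$
$t{\left(r \right)} = 4 r^{2}$ ($t{\left(r \right)} = \left(r + r\right) \left(r + r\right) = 2 r 2 r = 4 r^{2}$)
$h{\left(R \right)} = - 6 R^{3}$ ($h{\left(R \right)} = - 6 R R R = - 6 R^{2} R = - 6 R^{3}$)
$\left(t{\left(-27 \right)} + 2434\right) + h{\left(g \right)} = \left(4 \left(-27\right)^{2} + 2434\right) - 6 \cdot 48^{3} = \left(4 \cdot 729 + 2434\right) - 663552 = \left(2916 + 2434\right) - 663552 = 5350 - 663552 = -658202$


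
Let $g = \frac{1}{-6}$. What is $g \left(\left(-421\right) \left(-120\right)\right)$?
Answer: $-8420$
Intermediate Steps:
$g = - \frac{1}{6} \approx -0.16667$
$g \left(\left(-421\right) \left(-120\right)\right) = - \frac{\left(-421\right) \left(-120\right)}{6} = \left(- \frac{1}{6}\right) 50520 = -8420$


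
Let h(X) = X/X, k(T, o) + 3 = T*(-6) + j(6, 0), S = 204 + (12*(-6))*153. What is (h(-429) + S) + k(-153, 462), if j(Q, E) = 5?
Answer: -9891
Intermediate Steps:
S = -10812 (S = 204 - 72*153 = 204 - 11016 = -10812)
k(T, o) = 2 - 6*T (k(T, o) = -3 + (T*(-6) + 5) = -3 + (-6*T + 5) = -3 + (5 - 6*T) = 2 - 6*T)
h(X) = 1
(h(-429) + S) + k(-153, 462) = (1 - 10812) + (2 - 6*(-153)) = -10811 + (2 + 918) = -10811 + 920 = -9891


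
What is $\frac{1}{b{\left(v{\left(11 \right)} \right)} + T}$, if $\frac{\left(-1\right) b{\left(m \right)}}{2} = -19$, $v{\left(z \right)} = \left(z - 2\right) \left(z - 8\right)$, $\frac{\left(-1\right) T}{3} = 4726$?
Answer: $- \frac{1}{14140} \approx -7.0721 \cdot 10^{-5}$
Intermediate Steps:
$T = -14178$ ($T = \left(-3\right) 4726 = -14178$)
$v{\left(z \right)} = \left(-8 + z\right) \left(-2 + z\right)$ ($v{\left(z \right)} = \left(-2 + z\right) \left(-8 + z\right) = \left(-8 + z\right) \left(-2 + z\right)$)
$b{\left(m \right)} = 38$ ($b{\left(m \right)} = \left(-2\right) \left(-19\right) = 38$)
$\frac{1}{b{\left(v{\left(11 \right)} \right)} + T} = \frac{1}{38 - 14178} = \frac{1}{-14140} = - \frac{1}{14140}$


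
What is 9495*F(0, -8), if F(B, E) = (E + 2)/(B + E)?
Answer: 28485/4 ≈ 7121.3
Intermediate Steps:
F(B, E) = (2 + E)/(B + E)
9495*F(0, -8) = 9495*((2 - 8)/(0 - 8)) = 9495*(-6/(-8)) = 9495*(-⅛*(-6)) = 9495*(¾) = 28485/4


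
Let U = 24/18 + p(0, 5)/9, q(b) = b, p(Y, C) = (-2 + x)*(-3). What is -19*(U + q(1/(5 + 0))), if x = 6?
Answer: -19/5 ≈ -3.8000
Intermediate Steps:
p(Y, C) = -12 (p(Y, C) = (-2 + 6)*(-3) = 4*(-3) = -12)
U = 0 (U = 24/18 - 12/9 = 24*(1/18) - 12*⅑ = 4/3 - 4/3 = 0)
-19*(U + q(1/(5 + 0))) = -19*(0 + 1/(5 + 0)) = -19*(0 + 1/5) = -19*(0 + ⅕) = -19*⅕ = -19/5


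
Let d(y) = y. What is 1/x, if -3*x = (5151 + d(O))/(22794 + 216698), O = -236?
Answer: -718476/4915 ≈ -146.18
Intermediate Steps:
x = -4915/718476 (x = -(5151 - 236)/(3*(22794 + 216698)) = -4915/(3*239492) = -⅓*4915/239492 = -4915/718476 ≈ -0.0068409)
1/x = 1/(-4915/718476) = -718476/4915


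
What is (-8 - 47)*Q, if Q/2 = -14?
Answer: 1540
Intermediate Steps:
Q = -28 (Q = 2*(-14) = -28)
(-8 - 47)*Q = (-8 - 47)*(-28) = -55*(-28) = 1540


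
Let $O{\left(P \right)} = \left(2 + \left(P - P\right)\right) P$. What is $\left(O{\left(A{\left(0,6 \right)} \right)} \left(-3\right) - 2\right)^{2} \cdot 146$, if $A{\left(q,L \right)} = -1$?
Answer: $2336$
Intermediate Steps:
$O{\left(P \right)} = 2 P$ ($O{\left(P \right)} = \left(2 + 0\right) P = 2 P$)
$\left(O{\left(A{\left(0,6 \right)} \right)} \left(-3\right) - 2\right)^{2} \cdot 146 = \left(2 \left(-1\right) \left(-3\right) - 2\right)^{2} \cdot 146 = \left(\left(-2\right) \left(-3\right) - 2\right)^{2} \cdot 146 = \left(6 - 2\right)^{2} \cdot 146 = 4^{2} \cdot 146 = 16 \cdot 146 = 2336$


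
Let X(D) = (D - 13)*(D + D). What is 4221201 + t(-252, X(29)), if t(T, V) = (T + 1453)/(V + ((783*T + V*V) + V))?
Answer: 2810154815725/665724 ≈ 4.2212e+6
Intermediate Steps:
X(D) = 2*D*(-13 + D) (X(D) = (-13 + D)*(2*D) = 2*D*(-13 + D))
t(T, V) = (1453 + T)/(V² + 2*V + 783*T) (t(T, V) = (1453 + T)/(V + ((783*T + V²) + V)) = (1453 + T)/(V + ((V² + 783*T) + V)) = (1453 + T)/(V + (V + V² + 783*T)) = (1453 + T)/(V² + 2*V + 783*T))
4221201 + t(-252, X(29)) = 4221201 + (1453 - 252)/((2*29*(-13 + 29))² + 2*(2*29*(-13 + 29)) + 783*(-252)) = 4221201 + 1201/((2*29*16)² + 2*(2*29*16) - 197316) = 4221201 + 1201/(928² + 2*928 - 197316) = 4221201 + 1201/(861184 + 1856 - 197316) = 4221201 + 1201/665724 = 2810154815725/665724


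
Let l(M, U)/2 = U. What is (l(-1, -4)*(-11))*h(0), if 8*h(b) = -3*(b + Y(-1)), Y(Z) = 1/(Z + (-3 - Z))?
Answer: 11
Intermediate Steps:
l(M, U) = 2*U
Y(Z) = -⅓ (Y(Z) = 1/(-3) = -⅓)
h(b) = ⅛ - 3*b/8 (h(b) = (-3*(b - ⅓))/8 = (-3*(-⅓ + b))/8 = (1 - 3*b)/8 = ⅛ - 3*b/8)
(l(-1, -4)*(-11))*h(0) = ((2*(-4))*(-11))*(⅛ - 3/8*0) = (-8*(-11))*(⅛ + 0) = 88*(⅛) = 11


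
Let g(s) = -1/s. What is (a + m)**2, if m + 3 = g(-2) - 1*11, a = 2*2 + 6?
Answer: 49/4 ≈ 12.250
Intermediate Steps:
a = 10 (a = 4 + 6 = 10)
m = -27/2 (m = -3 + (-1/(-2) - 1*11) = -3 + (-1*(-1/2) - 11) = -3 + (1/2 - 11) = -3 - 21/2 = -27/2 ≈ -13.500)
(a + m)**2 = (10 - 27/2)**2 = (-7/2)**2 = 49/4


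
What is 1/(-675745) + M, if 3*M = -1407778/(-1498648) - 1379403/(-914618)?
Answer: 566749453458705467/694677906741274260 ≈ 0.81584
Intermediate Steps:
M = 838704661487/1028017827348 (M = (-1407778/(-1498648) - 1379403/(-914618))/3 = (-1407778*(-1/1498648) - 1379403*(-1/914618))/3 = (703889/749324 + 1379403/914618)/3 = (⅓)*(838704661487/342672609116) = 838704661487/1028017827348 ≈ 0.81585)
1/(-675745) + M = 1/(-675745) + 838704661487/1028017827348 = -1/675745 + 838704661487/1028017827348 = 566749453458705467/694677906741274260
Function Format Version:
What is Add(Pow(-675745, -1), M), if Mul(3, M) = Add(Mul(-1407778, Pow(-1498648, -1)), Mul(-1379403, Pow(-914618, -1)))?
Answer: Rational(566749453458705467, 694677906741274260) ≈ 0.81584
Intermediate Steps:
M = Rational(838704661487, 1028017827348) (M = Mul(Rational(1, 3), Add(Mul(-1407778, Pow(-1498648, -1)), Mul(-1379403, Pow(-914618, -1)))) = Mul(Rational(1, 3), Add(Mul(-1407778, Rational(-1, 1498648)), Mul(-1379403, Rational(-1, 914618)))) = Mul(Rational(1, 3), Add(Rational(703889, 749324), Rational(1379403, 914618))) = Mul(Rational(1, 3), Rational(838704661487, 342672609116)) = Rational(838704661487, 1028017827348) ≈ 0.81585)
Add(Pow(-675745, -1), M) = Add(Pow(-675745, -1), Rational(838704661487, 1028017827348)) = Add(Rational(-1, 675745), Rational(838704661487, 1028017827348)) = Rational(566749453458705467, 694677906741274260)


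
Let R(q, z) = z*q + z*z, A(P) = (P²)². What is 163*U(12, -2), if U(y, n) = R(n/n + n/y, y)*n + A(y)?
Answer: 3329764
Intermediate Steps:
A(P) = P⁴
R(q, z) = z² + q*z (R(q, z) = q*z + z² = z² + q*z)
U(y, n) = y⁴ + n*y*(1 + y + n/y) (U(y, n) = (y*((n/n + n/y) + y))*n + y⁴ = (y*((1 + n/y) + y))*n + y⁴ = (y*(1 + y + n/y))*n + y⁴ = n*y*(1 + y + n/y) + y⁴ = y⁴ + n*y*(1 + y + n/y))
163*U(12, -2) = 163*(12⁴ - 2*(-2 + 12 + 12²)) = 163*(20736 - 2*(-2 + 12 + 144)) = 163*(20736 - 2*154) = 163*(20736 - 308) = 163*20428 = 3329764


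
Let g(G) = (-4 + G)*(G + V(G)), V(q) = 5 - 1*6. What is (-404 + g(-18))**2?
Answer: 196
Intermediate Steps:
V(q) = -1 (V(q) = 5 - 6 = -1)
g(G) = (-1 + G)*(-4 + G) (g(G) = (-4 + G)*(G - 1) = (-4 + G)*(-1 + G) = (-1 + G)*(-4 + G))
(-404 + g(-18))**2 = (-404 + (4 + (-18)**2 - 5*(-18)))**2 = (-404 + (4 + 324 + 90))**2 = (-404 + 418)**2 = 14**2 = 196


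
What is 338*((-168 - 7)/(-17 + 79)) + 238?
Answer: -22197/31 ≈ -716.03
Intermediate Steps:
338*((-168 - 7)/(-17 + 79)) + 238 = 338*(-175/62) + 238 = -29575/31 + 238 = -22197/31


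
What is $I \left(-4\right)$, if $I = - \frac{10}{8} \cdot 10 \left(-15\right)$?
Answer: $-750$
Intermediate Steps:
$I = \frac{375}{2}$ ($I = \left(-10\right) \frac{1}{8} \cdot 10 \left(-15\right) = \left(- \frac{5}{4}\right) 10 \left(-15\right) = \left(- \frac{25}{2}\right) \left(-15\right) = \frac{375}{2} \approx 187.5$)
$I \left(-4\right) = \frac{375}{2} \left(-4\right) = -750$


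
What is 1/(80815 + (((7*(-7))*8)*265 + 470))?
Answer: -1/22595 ≈ -4.4258e-5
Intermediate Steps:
1/(80815 + (((7*(-7))*8)*265 + 470)) = 1/(80815 + (-49*8*265 + 470)) = 1/(80815 + (-392*265 + 470)) = 1/(80815 + (-103880 + 470)) = 1/(80815 - 103410) = 1/(-22595) = -1/22595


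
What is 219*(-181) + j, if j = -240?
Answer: -39879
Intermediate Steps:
219*(-181) + j = 219*(-181) - 240 = -39639 - 240 = -39879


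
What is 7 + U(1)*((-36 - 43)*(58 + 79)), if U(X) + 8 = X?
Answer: 75768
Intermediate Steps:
U(X) = -8 + X
7 + U(1)*((-36 - 43)*(58 + 79)) = 7 + (-8 + 1)*((-36 - 43)*(58 + 79)) = 7 - (-553)*137 = 7 - 7*(-10823) = 7 + 75761 = 75768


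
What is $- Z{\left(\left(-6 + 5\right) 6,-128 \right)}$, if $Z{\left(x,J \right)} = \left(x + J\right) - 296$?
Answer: $430$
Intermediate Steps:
$Z{\left(x,J \right)} = -296 + J + x$ ($Z{\left(x,J \right)} = \left(J + x\right) - 296 = -296 + J + x$)
$- Z{\left(\left(-6 + 5\right) 6,-128 \right)} = - (-296 - 128 + \left(-6 + 5\right) 6) = - (-296 - 128 - 6) = \left(-1\right) \left(-430\right) = 430$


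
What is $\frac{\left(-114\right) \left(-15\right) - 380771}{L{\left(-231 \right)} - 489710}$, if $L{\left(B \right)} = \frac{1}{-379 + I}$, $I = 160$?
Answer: $\frac{83014359}{107246491} \approx 0.77405$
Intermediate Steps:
$L{\left(B \right)} = - \frac{1}{219}$ ($L{\left(B \right)} = \frac{1}{-379 + 160} = \frac{1}{-219} = - \frac{1}{219}$)
$\frac{\left(-114\right) \left(-15\right) - 380771}{L{\left(-231 \right)} - 489710} = \frac{\left(-114\right) \left(-15\right) - 380771}{- \frac{1}{219} - 489710} = \frac{1710 - 380771}{- \frac{107246491}{219}} = \left(-379061\right) \left(- \frac{219}{107246491}\right) = \frac{83014359}{107246491}$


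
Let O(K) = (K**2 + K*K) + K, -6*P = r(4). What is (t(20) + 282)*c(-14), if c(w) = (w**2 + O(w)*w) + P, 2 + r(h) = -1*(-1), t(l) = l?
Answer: -4616825/3 ≈ -1.5389e+6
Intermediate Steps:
r(h) = -1 (r(h) = -2 - 1*(-1) = -2 + 1 = -1)
P = 1/6 (P = -1/6*(-1) = 1/6 ≈ 0.16667)
O(K) = K + 2*K**2 (O(K) = (K**2 + K**2) + K = 2*K**2 + K = K + 2*K**2)
c(w) = 1/6 + w**2 + w**2*(1 + 2*w) (c(w) = (w**2 + (w*(1 + 2*w))*w) + 1/6 = (w**2 + w**2*(1 + 2*w)) + 1/6 = 1/6 + w**2 + w**2*(1 + 2*w))
(t(20) + 282)*c(-14) = (20 + 282)*(1/6 + 2*(-14)**2 + 2*(-14)**3) = 302*(1/6 + 2*196 + 2*(-2744)) = 302*(1/6 + 392 - 5488) = 302*(-30575/6) = -4616825/3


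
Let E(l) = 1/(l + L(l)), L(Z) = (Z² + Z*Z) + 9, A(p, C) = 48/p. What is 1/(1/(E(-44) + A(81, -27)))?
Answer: 20473/34533 ≈ 0.59285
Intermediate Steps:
L(Z) = 9 + 2*Z² (L(Z) = (Z² + Z²) + 9 = 2*Z² + 9 = 9 + 2*Z²)
E(l) = 1/(9 + l + 2*l²) (E(l) = 1/(l + (9 + 2*l²)) = 1/(9 + l + 2*l²))
1/(1/(E(-44) + A(81, -27))) = 1/(1/(1/(9 - 44 + 2*(-44)²) + 48/81)) = 1/(1/(1/(9 - 44 + 2*1936) + 48*(1/81))) = 1/(1/(1/(9 - 44 + 3872) + 16/27)) = 1/(1/(1/3837 + 16/27)) = 1/(1/(20473/34533)) = 1/(34533/20473) = 20473/34533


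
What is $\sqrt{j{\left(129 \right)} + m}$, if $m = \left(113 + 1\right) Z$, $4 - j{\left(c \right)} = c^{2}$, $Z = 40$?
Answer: $i \sqrt{12077} \approx 109.9 i$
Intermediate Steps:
$j{\left(c \right)} = 4 - c^{2}$
$m = 4560$ ($m = \left(113 + 1\right) 40 = 114 \cdot 40 = 4560$)
$\sqrt{j{\left(129 \right)} + m} = \sqrt{\left(4 - 129^{2}\right) + 4560} = \sqrt{\left(4 - 16641\right) + 4560} = \sqrt{-16637 + 4560} = \sqrt{-12077} = i \sqrt{12077}$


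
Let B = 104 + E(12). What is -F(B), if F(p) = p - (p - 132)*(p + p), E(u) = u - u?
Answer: -5928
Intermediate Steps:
E(u) = 0
B = 104 (B = 104 + 0 = 104)
F(p) = p - 2*p*(-132 + p) (F(p) = p - (-132 + p)*2*p = p - 2*p*(-132 + p))
-F(B) = -104*(265 - 2*104) = -104*(265 - 208) = -104*57 = -1*5928 = -5928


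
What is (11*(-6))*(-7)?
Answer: 462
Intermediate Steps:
(11*(-6))*(-7) = -66*(-7) = 462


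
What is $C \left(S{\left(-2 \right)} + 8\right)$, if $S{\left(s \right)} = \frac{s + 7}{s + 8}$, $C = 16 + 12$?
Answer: $\frac{742}{3} \approx 247.33$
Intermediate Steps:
$C = 28$
$S{\left(s \right)} = \frac{7 + s}{8 + s}$
$C \left(S{\left(-2 \right)} + 8\right) = 28 \left(\frac{7 - 2}{8 - 2} + 8\right) = 28 \left(\frac{1}{6} \cdot 5 + 8\right) = 28 \left(\frac{5}{6} + 8\right) = 28 \cdot \frac{53}{6} = \frac{742}{3}$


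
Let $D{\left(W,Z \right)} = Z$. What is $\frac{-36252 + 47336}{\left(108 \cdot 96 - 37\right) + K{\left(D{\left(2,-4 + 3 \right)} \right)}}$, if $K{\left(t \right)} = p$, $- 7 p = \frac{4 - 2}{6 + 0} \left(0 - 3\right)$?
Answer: $\frac{2282}{2127} \approx 1.0729$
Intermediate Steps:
$p = \frac{1}{7}$ ($p = - \frac{\frac{4 - 2}{6 + 0} \left(0 - 3\right)}{7} = - \frac{\frac{2}{6} \left(-3\right)}{7} = - \frac{2 \cdot \frac{1}{6} \left(-3\right)}{7} = - \frac{\frac{1}{3} \left(-3\right)}{7} = \left(- \frac{1}{7}\right) \left(-1\right) = \frac{1}{7} \approx 0.14286$)
$K{\left(t \right)} = \frac{1}{7}$
$\frac{-36252 + 47336}{\left(108 \cdot 96 - 37\right) + K{\left(D{\left(2,-4 + 3 \right)} \right)}} = \frac{-36252 + 47336}{\left(108 \cdot 96 - 37\right) + \frac{1}{7}} = \frac{11084}{\left(10368 - 37\right) + \frac{1}{7}} = \frac{11084}{10331 + \frac{1}{7}} = \frac{11084}{\frac{72318}{7}} = 11084 \cdot \frac{7}{72318} = \frac{2282}{2127}$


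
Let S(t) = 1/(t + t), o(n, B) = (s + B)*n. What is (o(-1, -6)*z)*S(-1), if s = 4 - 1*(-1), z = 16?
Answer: -8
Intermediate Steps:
s = 5 (s = 4 + 1 = 5)
o(n, B) = n*(5 + B) (o(n, B) = (5 + B)*n = n*(5 + B))
S(t) = 1/(2*t)
(o(-1, -6)*z)*S(-1) = (-(5 - 6)*16)*((½)/(-1)) = (-1*(-1)*16)*((½)*(-1)) = (1*16)*(-½) = 16*(-½) = -8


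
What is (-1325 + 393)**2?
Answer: 868624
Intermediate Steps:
(-1325 + 393)**2 = (-932)**2 = 868624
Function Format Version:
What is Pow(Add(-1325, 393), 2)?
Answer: 868624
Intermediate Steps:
Pow(Add(-1325, 393), 2) = Pow(-932, 2) = 868624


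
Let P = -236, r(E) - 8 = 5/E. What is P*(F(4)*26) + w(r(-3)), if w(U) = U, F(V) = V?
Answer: -73613/3 ≈ -24538.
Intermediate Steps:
r(E) = 8 + 5/E
P*(F(4)*26) + w(r(-3)) = -944*26 + (8 + 5/(-3)) = -236*104 + (8 + 5*(-1/3)) = -24544 + (8 - 5/3) = -24544 + 19/3 = -73613/3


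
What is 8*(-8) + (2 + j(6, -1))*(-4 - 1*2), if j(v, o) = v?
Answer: -112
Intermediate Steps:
8*(-8) + (2 + j(6, -1))*(-4 - 1*2) = 8*(-8) + (2 + 6)*(-4 - 1*2) = -64 + 8*(-4 - 2) = -64 + 8*(-6) = -64 - 48 = -112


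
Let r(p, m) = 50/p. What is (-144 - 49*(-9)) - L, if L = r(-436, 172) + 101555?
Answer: -22074219/218 ≈ -1.0126e+5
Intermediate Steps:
L = 22138965/218 (L = 50/(-436) + 101555 = 50*(-1/436) + 101555 = -25/218 + 101555 = 22138965/218 ≈ 1.0155e+5)
(-144 - 49*(-9)) - L = (-144 - 49*(-9)) - 1*22138965/218 = (-144 + 441) - 22138965/218 = 297 - 22138965/218 = -22074219/218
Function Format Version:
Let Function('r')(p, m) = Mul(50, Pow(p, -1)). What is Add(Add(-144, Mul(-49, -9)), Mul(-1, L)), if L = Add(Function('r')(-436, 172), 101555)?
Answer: Rational(-22074219, 218) ≈ -1.0126e+5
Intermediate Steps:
L = Rational(22138965, 218) (L = Add(Mul(50, Pow(-436, -1)), 101555) = Add(Mul(50, Rational(-1, 436)), 101555) = Add(Rational(-25, 218), 101555) = Rational(22138965, 218) ≈ 1.0155e+5)
Add(Add(-144, Mul(-49, -9)), Mul(-1, L)) = Add(Add(-144, Mul(-49, -9)), Mul(-1, Rational(22138965, 218))) = Add(Add(-144, 441), Rational(-22138965, 218)) = Add(297, Rational(-22138965, 218)) = Rational(-22074219, 218)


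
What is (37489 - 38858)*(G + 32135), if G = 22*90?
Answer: -46703435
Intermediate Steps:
G = 1980
(37489 - 38858)*(G + 32135) = (37489 - 38858)*(1980 + 32135) = -1369*34115 = -46703435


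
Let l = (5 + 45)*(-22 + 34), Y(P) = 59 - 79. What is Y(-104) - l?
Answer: -620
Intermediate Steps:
Y(P) = -20
l = 600 (l = 50*12 = 600)
Y(-104) - l = -20 - 1*600 = -20 - 600 = -620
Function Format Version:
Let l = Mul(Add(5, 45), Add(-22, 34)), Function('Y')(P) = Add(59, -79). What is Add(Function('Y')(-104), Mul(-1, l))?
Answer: -620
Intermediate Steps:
Function('Y')(P) = -20
l = 600 (l = Mul(50, 12) = 600)
Add(Function('Y')(-104), Mul(-1, l)) = Add(-20, Mul(-1, 600)) = Add(-20, -600) = -620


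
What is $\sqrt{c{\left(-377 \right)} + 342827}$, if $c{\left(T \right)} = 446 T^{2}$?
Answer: $\sqrt{63732361} \approx 7983.3$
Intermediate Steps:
$\sqrt{c{\left(-377 \right)} + 342827} = \sqrt{446 \left(-377\right)^{2} + 342827} = \sqrt{446 \cdot 142129 + 342827} = \sqrt{63389534 + 342827} = \sqrt{63732361}$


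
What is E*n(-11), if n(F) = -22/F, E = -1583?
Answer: -3166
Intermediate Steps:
E*n(-11) = -(-34826)/(-11) = -(-34826)*(-1)/11 = -1583*2 = -3166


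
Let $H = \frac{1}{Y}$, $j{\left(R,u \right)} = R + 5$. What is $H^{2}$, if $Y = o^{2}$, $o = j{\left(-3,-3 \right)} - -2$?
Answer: $\frac{1}{256} \approx 0.0039063$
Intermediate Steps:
$j{\left(R,u \right)} = 5 + R$
$o = 4$ ($o = \left(5 - 3\right) - -2 = 2 + 2 = 4$)
$Y = 16$ ($Y = 4^{2} = 16$)
$H = \frac{1}{16} \approx 0.0625$
$H^{2} = \left(\frac{1}{16}\right)^{2} = \frac{1}{256}$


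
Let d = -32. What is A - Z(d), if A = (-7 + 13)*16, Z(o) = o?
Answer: 128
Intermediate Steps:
A = 96 (A = 6*16 = 96)
A - Z(d) = 96 - 1*(-32) = 96 + 32 = 128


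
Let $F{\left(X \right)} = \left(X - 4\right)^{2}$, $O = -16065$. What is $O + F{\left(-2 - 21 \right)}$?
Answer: $-15336$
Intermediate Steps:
$F{\left(X \right)} = \left(-4 + X\right)^{2}$
$O + F{\left(-2 - 21 \right)} = -16065 + \left(-4 - 23\right)^{2} = -16065 + \left(-27\right)^{2} = -16065 + 729 = -15336$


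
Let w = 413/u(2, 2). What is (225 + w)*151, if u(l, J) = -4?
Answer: 73537/4 ≈ 18384.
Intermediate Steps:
w = -413/4 (w = 413/(-4) = 413*(-¼) = -413/4 ≈ -103.25)
(225 + w)*151 = (225 - 413/4)*151 = (487/4)*151 = 73537/4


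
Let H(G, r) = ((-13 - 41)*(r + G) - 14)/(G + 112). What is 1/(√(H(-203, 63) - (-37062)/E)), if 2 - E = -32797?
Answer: -I*√17197/1186 ≈ -0.11057*I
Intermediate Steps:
E = 32799 (E = 2 - 1*(-32797) = 2 + 32797 = 32799)
H(G, r) = (-14 - 54*G - 54*r)/(112 + G) (H(G, r) = (-54*(G + r) - 14)/(112 + G) = ((-54*G - 54*r) - 14)/(112 + G) = (-14 - 54*G - 54*r)/(112 + G))
1/(√(H(-203, 63) - (-37062)/E)) = 1/(√(2*(-7 - 27*(-203) - 27*63)/(112 - 203) - (-37062)/32799)) = 1/(√(2*(-7 + 5481 - 1701)/(-91) - (-37062)/32799)) = 1/(√(2*(-1/91)*3773 - 1*(-426/377))) = 1/(√(-1078/13 + 426/377)) = 1/(√(-2372/29)) = 1/(2*I*√17197/29) = -I*√17197/1186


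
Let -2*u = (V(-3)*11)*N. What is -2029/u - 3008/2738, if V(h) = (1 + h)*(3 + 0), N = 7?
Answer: -3125125/316239 ≈ -9.8822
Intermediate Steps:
V(h) = 3 + 3*h (V(h) = (1 + h)*3 = 3 + 3*h)
u = 231 (u = -(3 + 3*(-3))*11*7/2 = -(3 - 9)*11*7/2 = -(-6*11)*7/2 = -(-33)*7 = -½*(-462) = 231)
-2029/u - 3008/2738 = -2029/231 - 3008/2738 = -2029*1/231 - 3008*1/2738 = -2029/231 - 1504/1369 = -3125125/316239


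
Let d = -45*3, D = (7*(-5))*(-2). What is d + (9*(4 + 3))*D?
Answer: 4275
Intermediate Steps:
D = 70 (D = -35*(-2) = 70)
d = -135
d + (9*(4 + 3))*D = -135 + (9*(4 + 3))*70 = -135 + (9*7)*70 = -135 + 63*70 = -135 + 4410 = 4275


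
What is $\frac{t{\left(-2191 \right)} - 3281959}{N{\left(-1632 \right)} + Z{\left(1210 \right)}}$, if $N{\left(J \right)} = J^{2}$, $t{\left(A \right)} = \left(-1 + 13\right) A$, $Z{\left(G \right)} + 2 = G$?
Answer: $- \frac{3308251}{2664632} \approx -1.2415$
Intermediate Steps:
$Z{\left(G \right)} = -2 + G$
$t{\left(A \right)} = 12 A$
$\frac{t{\left(-2191 \right)} - 3281959}{N{\left(-1632 \right)} + Z{\left(1210 \right)}} = \frac{12 \left(-2191\right) - 3281959}{\left(-1632\right)^{2} + \left(-2 + 1210\right)} = \frac{-26292 - 3281959}{2663424 + 1208} = - \frac{3308251}{2664632}$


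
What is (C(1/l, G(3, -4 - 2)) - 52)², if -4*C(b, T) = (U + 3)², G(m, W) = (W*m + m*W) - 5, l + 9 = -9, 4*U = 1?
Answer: 12229009/4096 ≈ 2985.6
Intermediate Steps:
U = ¼ (U = (¼)*1 = ¼ ≈ 0.25000)
l = -18 (l = -9 - 9 = -18)
G(m, W) = -5 + 2*W*m (G(m, W) = (W*m + W*m) - 5 = 2*W*m - 5 = -5 + 2*W*m)
C(b, T) = -169/64 (C(b, T) = -(¼ + 3)²/4 = -(13/4)²/4 = -¼*169/16 = -169/64)
(C(1/l, G(3, -4 - 2)) - 52)² = (-169/64 - 52)² = (-3497/64)² = 12229009/4096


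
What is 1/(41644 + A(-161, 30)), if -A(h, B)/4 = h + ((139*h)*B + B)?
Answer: 1/2727648 ≈ 3.6662e-7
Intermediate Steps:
A(h, B) = -4*B - 4*h - 556*B*h (A(h, B) = -4*(h + ((139*h)*B + B)) = -4*(h + (139*B*h + B)) = -4*(h + (B + 139*B*h)) = -4*(B + h + 139*B*h) = -4*B - 4*h - 556*B*h)
1/(41644 + A(-161, 30)) = 1/(41644 + (-4*30 - 4*(-161) - 556*30*(-161))) = 1/(41644 + (-120 + 644 + 2685480)) = 1/(41644 + 2686004) = 1/2727648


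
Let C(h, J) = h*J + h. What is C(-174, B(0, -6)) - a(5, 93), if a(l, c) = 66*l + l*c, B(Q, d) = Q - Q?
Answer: -969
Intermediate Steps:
B(Q, d) = 0
C(h, J) = h + J*h (C(h, J) = J*h + h = h + J*h)
a(l, c) = 66*l + c*l
C(-174, B(0, -6)) - a(5, 93) = -174*(1 + 0) - 5*(66 + 93) = -174*1 - 5*159 = -174 - 1*795 = -174 - 795 = -969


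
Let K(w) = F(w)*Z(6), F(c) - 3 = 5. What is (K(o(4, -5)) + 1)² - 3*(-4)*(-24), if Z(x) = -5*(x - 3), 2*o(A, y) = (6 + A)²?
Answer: 13873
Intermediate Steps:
F(c) = 8 (F(c) = 3 + 5 = 8)
o(A, y) = (6 + A)²/2
Z(x) = 15 - 5*x (Z(x) = -5*(-3 + x) = 15 - 5*x)
K(w) = -120 (K(w) = 8*(15 - 5*6) = 8*(15 - 30) = 8*(-15) = -120)
(K(o(4, -5)) + 1)² - 3*(-4)*(-24) = (-120 + 1)² - 3*(-4)*(-24) = (-119)² + 12*(-24) = 14161 - 288 = 13873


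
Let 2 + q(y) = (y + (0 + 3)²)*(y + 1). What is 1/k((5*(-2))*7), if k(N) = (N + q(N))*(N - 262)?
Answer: -1/1373484 ≈ -7.2808e-7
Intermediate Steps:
q(y) = -2 + (1 + y)*(9 + y) (q(y) = -2 + (y + (0 + 3)²)*(y + 1) = -2 + (y + 3²)*(1 + y) = -2 + (y + 9)*(1 + y) = -2 + (9 + y)*(1 + y) = -2 + (1 + y)*(9 + y))
k(N) = (-262 + N)*(7 + N² + 11*N) (k(N) = (N + (7 + N² + 10*N))*(N - 262) = (7 + N² + 11*N)*(-262 + N) = (-262 + N)*(7 + N² + 11*N))
1/k((5*(-2))*7) = 1/(-1834 + ((5*(-2))*7)³ - 2875*5*(-2)*7 - 251*((5*(-2))*7)²) = 1/(-1834 + (-10*7)³ - (-28750)*7 - 251*(-10*7)²) = 1/(-1834 + (-70)³ - 2875*(-70) - 251*(-70)²) = 1/(-1834 - 343000 + 201250 - 251*4900) = 1/(-1834 - 343000 + 201250 - 1229900) = 1/(-1373484) = -1/1373484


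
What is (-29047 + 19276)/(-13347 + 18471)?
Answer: -3257/1708 ≈ -1.9069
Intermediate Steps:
(-29047 + 19276)/(-13347 + 18471) = -9771/5124 = -9771*1/5124 = -3257/1708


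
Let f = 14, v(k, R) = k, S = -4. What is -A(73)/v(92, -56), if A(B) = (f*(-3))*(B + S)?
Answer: 63/2 ≈ 31.500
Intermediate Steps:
A(B) = 168 - 42*B (A(B) = (14*(-3))*(B - 4) = -42*(-4 + B) = 168 - 42*B)
-A(73)/v(92, -56) = -(168 - 42*73)/92 = -(168 - 3066)/92 = -(-2898)/92 = -1*(-63/2) = 63/2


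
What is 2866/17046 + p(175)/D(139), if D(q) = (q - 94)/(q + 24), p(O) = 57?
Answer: 8805742/42615 ≈ 206.63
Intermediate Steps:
D(q) = (-94 + q)/(24 + q)
2866/17046 + p(175)/D(139) = 2866/17046 + 57/(((-94 + 139)/(24 + 139))) = 2866*(1/17046) + 57/((45/163)) = 1433/8523 + 57/(((1/163)*45)) = 1433/8523 + 57/(45/163) = 1433/8523 + 57*(163/45) = 1433/8523 + 3097/15 = 8805742/42615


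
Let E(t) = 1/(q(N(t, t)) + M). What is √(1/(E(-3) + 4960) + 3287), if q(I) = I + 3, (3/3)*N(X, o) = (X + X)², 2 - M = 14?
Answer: √58951803766034/133921 ≈ 57.332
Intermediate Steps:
M = -12 (M = 2 - 1*14 = 2 - 14 = -12)
N(X, o) = 4*X² (N(X, o) = (X + X)² = (2*X)² = 4*X²)
q(I) = 3 + I
E(t) = 1/(-9 + 4*t²) (E(t) = 1/((3 + 4*t²) - 12) = 1/(-9 + 4*t²))
√(1/(E(-3) + 4960) + 3287) = √(1/(1/(-9 + 4*(-3)²) + 4960) + 3287) = √(1/(1/(-9 + 4*9) + 4960) + 3287) = √(1/(1/(-9 + 36) + 4960) + 3287) = √(1/(1/27 + 4960) + 3287) = √(1/(133921/27) + 3287) = √(27/133921 + 3287) = √(440198354/133921) = √58951803766034/133921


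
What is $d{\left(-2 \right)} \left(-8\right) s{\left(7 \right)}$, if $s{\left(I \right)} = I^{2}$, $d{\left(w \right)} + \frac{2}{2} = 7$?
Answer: $-2352$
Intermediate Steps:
$d{\left(w \right)} = 6$ ($d{\left(w \right)} = -1 + 7 = 6$)
$d{\left(-2 \right)} \left(-8\right) s{\left(7 \right)} = 6 \left(-8\right) 7^{2} = \left(-48\right) 49 = -2352$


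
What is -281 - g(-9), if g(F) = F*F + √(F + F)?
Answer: -362 - 3*I*√2 ≈ -362.0 - 4.2426*I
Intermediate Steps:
g(F) = F² + √2*√F (g(F) = F² + √(2*F) = F² + √2*√F)
-281 - g(-9) = -281 - ((-9)² + √2*√(-9)) = -281 - (81 + √2*(3*I)) = -281 - (81 + 3*I*√2) = -281 + (-81 - 3*I*√2) = -362 - 3*I*√2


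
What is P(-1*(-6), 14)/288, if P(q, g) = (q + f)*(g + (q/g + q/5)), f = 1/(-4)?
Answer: 12581/40320 ≈ 0.31203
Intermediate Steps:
f = -¼ ≈ -0.25000
P(q, g) = (-¼ + q)*(g + q/5 + q/g) (P(q, g) = (q - ¼)*(g + (q/g + q/5)) = (-¼ + q)*(g + (q/g + q*(⅕))) = (-¼ + q)*(g + (q/g + q/5)) = (-¼ + q)*(g + (q/5 + q/g)) = (-¼ + q)*(g + q/5 + q/g))
P(-1*(-6), 14)/288 = (-¼*14 - (-1)*(-6)/20 + (-1*(-6))²/5 + 14*(-1*(-6)) + (-1*(-6))²/14 - ¼*(-1*(-6))/14)/288 = (-7/2 - 1/20*6 + (⅕)*6² + 14*6 + (1/14)*6² - ¼*6*1/14)*(1/288) = (-7/2 - 3/10 + (⅕)*36 + 84 + (1/14)*36 - 3/28)*(1/288) = (-7/2 - 3/10 + 36/5 + 84 + 18/7 - 3/28)*(1/288) = (12581/140)*(1/288) = 12581/40320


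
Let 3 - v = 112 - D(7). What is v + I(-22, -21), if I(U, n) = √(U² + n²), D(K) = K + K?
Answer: -95 + 5*√37 ≈ -64.586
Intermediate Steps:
D(K) = 2*K
v = -95 (v = 3 - (112 - 2*7) = 3 - (112 - 1*14) = 3 - (112 - 14) = 3 - 1*98 = 3 - 98 = -95)
v + I(-22, -21) = -95 + √((-22)² + (-21)²) = -95 + √(484 + 441) = -95 + √925 = -95 + 5*√37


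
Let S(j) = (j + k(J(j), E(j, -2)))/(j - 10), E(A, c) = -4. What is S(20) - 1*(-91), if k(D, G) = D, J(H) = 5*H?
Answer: 103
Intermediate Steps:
S(j) = 6*j/(-10 + j) (S(j) = (j + 5*j)/(j - 10) = (6*j)/(-10 + j) = 6*j/(-10 + j))
S(20) - 1*(-91) = 6*20/(-10 + 20) - 1*(-91) = 6*20/10 + 91 = 6*20*(⅒) + 91 = 12 + 91 = 103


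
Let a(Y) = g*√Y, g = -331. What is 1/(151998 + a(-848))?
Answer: 75999/11598149866 + 331*I*√53/5799074933 ≈ 6.5527e-6 + 4.1553e-7*I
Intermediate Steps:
a(Y) = -331*√Y
1/(151998 + a(-848)) = 1/(151998 - 1324*I*√53)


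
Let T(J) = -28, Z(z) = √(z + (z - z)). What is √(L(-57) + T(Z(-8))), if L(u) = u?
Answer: I*√85 ≈ 9.2195*I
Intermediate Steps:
Z(z) = √z (Z(z) = √(z + 0) = √z)
√(L(-57) + T(Z(-8))) = √(-57 - 28) = √(-85) = I*√85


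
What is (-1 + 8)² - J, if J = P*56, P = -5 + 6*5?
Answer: -1351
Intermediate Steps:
P = 25 (P = -5 + 30 = 25)
J = 1400 (J = 25*56 = 1400)
(-1 + 8)² - J = (-1 + 8)² - 1*1400 = 7² - 1400 = 49 - 1400 = -1351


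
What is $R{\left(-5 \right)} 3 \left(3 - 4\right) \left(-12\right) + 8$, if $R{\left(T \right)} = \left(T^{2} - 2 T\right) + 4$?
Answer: $1412$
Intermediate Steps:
$R{\left(T \right)} = 4 + T^{2} - 2 T$
$R{\left(-5 \right)} 3 \left(3 - 4\right) \left(-12\right) + 8 = \left(4 + \left(-5\right)^{2} - -10\right) 3 \left(3 - 4\right) \left(-12\right) + 8 = \left(4 + 25 + 10\right) 3 \left(3 - 4\right) \left(-12\right) + 8 = 39 \cdot 3 \left(-1\right) \left(-12\right) + 8 = 39 \left(-3\right) \left(-12\right) + 8 = \left(-117\right) \left(-12\right) + 8 = 1404 + 8 = 1412$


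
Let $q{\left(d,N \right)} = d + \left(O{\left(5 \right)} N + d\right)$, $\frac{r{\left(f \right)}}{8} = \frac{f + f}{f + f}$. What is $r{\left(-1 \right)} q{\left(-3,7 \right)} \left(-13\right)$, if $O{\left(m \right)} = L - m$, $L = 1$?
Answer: $3536$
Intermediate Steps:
$O{\left(m \right)} = 1 - m$
$r{\left(f \right)} = 8$ ($r{\left(f \right)} = 8 \frac{f + f}{f + f} = 8 \frac{2 f}{2 f} = 8 \cdot 2 f \frac{1}{2 f} = 8 \cdot 1 = 8$)
$q{\left(d,N \right)} = - 4 N + 2 d$ ($q{\left(d,N \right)} = d + \left(\left(1 - 5\right) N + d\right) = d - \left(- d + 4 N\right) = - 4 N + 2 d$)
$r{\left(-1 \right)} q{\left(-3,7 \right)} \left(-13\right) = 8 \left(\left(-4\right) 7 + 2 \left(-3\right)\right) \left(-13\right) = 8 \left(-28 - 6\right) \left(-13\right) = 8 \left(-34\right) \left(-13\right) = \left(-272\right) \left(-13\right) = 3536$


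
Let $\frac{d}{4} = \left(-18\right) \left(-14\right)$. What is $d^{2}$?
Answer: $1016064$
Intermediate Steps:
$d = 1008$ ($d = 4 \left(\left(-18\right) \left(-14\right)\right) = 4 \cdot 252 = 1008$)
$d^{2} = 1008^{2} = 1016064$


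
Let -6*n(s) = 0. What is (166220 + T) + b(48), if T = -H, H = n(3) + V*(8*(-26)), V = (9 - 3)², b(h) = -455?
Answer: 173253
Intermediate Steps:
n(s) = 0 (n(s) = -⅙*0 = 0)
V = 36 (V = 6² = 36)
H = -7488 (H = 0 + 36*(8*(-26)) = 0 + 36*(-208) = 0 - 7488 = -7488)
T = 7488 (T = -1*(-7488) = 7488)
(166220 + T) + b(48) = (166220 + 7488) - 455 = 173708 - 455 = 173253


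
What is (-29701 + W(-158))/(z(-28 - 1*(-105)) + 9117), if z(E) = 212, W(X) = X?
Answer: -29859/9329 ≈ -3.2007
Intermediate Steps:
(-29701 + W(-158))/(z(-28 - 1*(-105)) + 9117) = (-29701 - 158)/(212 + 9117) = -29859/9329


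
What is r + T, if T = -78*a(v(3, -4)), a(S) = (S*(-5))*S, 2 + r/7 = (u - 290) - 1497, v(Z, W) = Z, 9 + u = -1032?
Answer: -16300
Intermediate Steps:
u = -1041 (u = -9 - 1032 = -1041)
r = -19810 (r = -14 + 7*((-1041 - 290) - 1497) = -14 + 7*(-1331 - 1497) = -14 + 7*(-2828) = -14 - 19796 = -19810)
a(S) = -5*S**2 (a(S) = (-5*S)*S = -5*S**2)
T = 3510 (T = -(-390)*3**2 = -(-390)*9 = -78*(-45) = 3510)
r + T = -19810 + 3510 = -16300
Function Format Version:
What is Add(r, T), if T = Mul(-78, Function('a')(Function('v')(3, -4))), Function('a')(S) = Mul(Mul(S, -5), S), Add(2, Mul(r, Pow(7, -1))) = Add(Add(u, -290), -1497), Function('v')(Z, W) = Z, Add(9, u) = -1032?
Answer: -16300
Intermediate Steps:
u = -1041 (u = Add(-9, -1032) = -1041)
r = -19810 (r = Add(-14, Mul(7, Add(Add(-1041, -290), -1497))) = Add(-14, Mul(7, Add(-1331, -1497))) = Add(-14, Mul(7, -2828)) = Add(-14, -19796) = -19810)
Function('a')(S) = Mul(-5, Pow(S, 2)) (Function('a')(S) = Mul(Mul(-5, S), S) = Mul(-5, Pow(S, 2)))
T = 3510 (T = Mul(-78, Mul(-5, Pow(3, 2))) = Mul(-78, Mul(-5, 9)) = Mul(-78, -45) = 3510)
Add(r, T) = Add(-19810, 3510) = -16300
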